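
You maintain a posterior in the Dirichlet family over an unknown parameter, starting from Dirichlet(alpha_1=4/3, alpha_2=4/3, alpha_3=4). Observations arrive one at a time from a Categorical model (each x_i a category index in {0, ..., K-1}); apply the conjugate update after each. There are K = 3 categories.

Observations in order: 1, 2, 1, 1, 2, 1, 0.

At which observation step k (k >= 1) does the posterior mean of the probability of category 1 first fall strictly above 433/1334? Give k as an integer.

k = 3

obs 1: x=1 → posterior Dirichlet(4/3, 7/3, 4)
obs 2: x=2 → posterior Dirichlet(4/3, 7/3, 5)
obs 3: x=1 → posterior Dirichlet(4/3, 10/3, 5)
obs 4: x=1 → posterior Dirichlet(4/3, 13/3, 5)
obs 5: x=2 → posterior Dirichlet(4/3, 13/3, 6)
obs 6: x=1 → posterior Dirichlet(4/3, 16/3, 6)
obs 7: x=0 → posterior Dirichlet(7/3, 16/3, 6)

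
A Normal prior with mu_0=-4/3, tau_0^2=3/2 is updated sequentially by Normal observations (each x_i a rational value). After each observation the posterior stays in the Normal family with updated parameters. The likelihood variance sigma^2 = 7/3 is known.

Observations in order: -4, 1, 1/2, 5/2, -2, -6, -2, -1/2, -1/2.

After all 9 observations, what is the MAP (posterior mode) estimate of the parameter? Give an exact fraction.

-353/285

obs 1: x=-4 → posterior Normal(-164/69, 21/23)
obs 2: x=1 → posterior Normal(-137/96, 21/32)
obs 3: x=1/2 → posterior Normal(-247/246, 21/41)
obs 4: x=5/2 → posterior Normal(-28/75, 21/50)
obs 5: x=-2 → posterior Normal(-110/177, 21/59)
obs 6: x=-6 → posterior Normal(-4/3, 21/68)
obs 7: x=-2 → posterior Normal(-326/231, 3/11)
obs 8: x=-1/2 → posterior Normal(-679/516, 21/86)
obs 9: x=-1/2 → posterior Normal(-353/285, 21/95)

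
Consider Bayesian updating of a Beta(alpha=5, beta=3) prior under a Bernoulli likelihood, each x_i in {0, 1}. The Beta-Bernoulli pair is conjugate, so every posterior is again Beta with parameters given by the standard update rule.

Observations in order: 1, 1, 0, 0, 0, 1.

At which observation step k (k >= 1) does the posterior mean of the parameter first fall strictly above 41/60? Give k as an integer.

k = 2

obs 1: x=1 → posterior Beta(6, 3)
obs 2: x=1 → posterior Beta(7, 3)
obs 3: x=0 → posterior Beta(7, 4)
obs 4: x=0 → posterior Beta(7, 5)
obs 5: x=0 → posterior Beta(7, 6)
obs 6: x=1 → posterior Beta(8, 6)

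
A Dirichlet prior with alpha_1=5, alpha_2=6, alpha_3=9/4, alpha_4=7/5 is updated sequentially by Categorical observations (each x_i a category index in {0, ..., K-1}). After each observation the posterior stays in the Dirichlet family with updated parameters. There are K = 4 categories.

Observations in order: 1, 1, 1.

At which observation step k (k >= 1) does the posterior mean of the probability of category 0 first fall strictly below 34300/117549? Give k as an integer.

k = 3

obs 1: x=1 → posterior Dirichlet(5, 7, 9/4, 7/5)
obs 2: x=1 → posterior Dirichlet(5, 8, 9/4, 7/5)
obs 3: x=1 → posterior Dirichlet(5, 9, 9/4, 7/5)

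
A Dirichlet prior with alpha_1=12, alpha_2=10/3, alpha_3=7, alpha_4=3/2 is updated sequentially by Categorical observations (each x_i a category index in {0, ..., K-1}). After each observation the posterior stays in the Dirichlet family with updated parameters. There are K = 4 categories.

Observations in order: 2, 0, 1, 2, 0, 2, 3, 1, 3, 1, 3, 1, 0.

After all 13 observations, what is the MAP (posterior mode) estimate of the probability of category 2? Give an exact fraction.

obs 1: x=2 → posterior Dirichlet(12, 10/3, 8, 3/2)
obs 2: x=0 → posterior Dirichlet(13, 10/3, 8, 3/2)
obs 3: x=1 → posterior Dirichlet(13, 13/3, 8, 3/2)
obs 4: x=2 → posterior Dirichlet(13, 13/3, 9, 3/2)
obs 5: x=0 → posterior Dirichlet(14, 13/3, 9, 3/2)
obs 6: x=2 → posterior Dirichlet(14, 13/3, 10, 3/2)
obs 7: x=3 → posterior Dirichlet(14, 13/3, 10, 5/2)
obs 8: x=1 → posterior Dirichlet(14, 16/3, 10, 5/2)
obs 9: x=3 → posterior Dirichlet(14, 16/3, 10, 7/2)
obs 10: x=1 → posterior Dirichlet(14, 19/3, 10, 7/2)
obs 11: x=3 → posterior Dirichlet(14, 19/3, 10, 9/2)
obs 12: x=1 → posterior Dirichlet(14, 22/3, 10, 9/2)
obs 13: x=0 → posterior Dirichlet(15, 22/3, 10, 9/2)

54/197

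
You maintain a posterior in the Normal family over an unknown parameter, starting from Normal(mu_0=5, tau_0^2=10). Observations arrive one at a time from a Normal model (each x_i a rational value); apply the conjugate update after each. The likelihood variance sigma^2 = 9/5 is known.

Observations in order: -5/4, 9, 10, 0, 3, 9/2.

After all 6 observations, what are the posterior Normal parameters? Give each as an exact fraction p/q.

obs 1: x=-5/4 → posterior Normal(-35/118, 90/59)
obs 2: x=9 → posterior Normal(865/218, 90/109)
obs 3: x=10 → posterior Normal(1865/318, 30/53)
obs 4: x=0 → posterior Normal(1865/418, 90/209)
obs 5: x=3 → posterior Normal(2165/518, 90/259)
obs 6: x=9/2 → posterior Normal(2615/618, 30/103)

mu_0=2615/618, tau_0^2=30/103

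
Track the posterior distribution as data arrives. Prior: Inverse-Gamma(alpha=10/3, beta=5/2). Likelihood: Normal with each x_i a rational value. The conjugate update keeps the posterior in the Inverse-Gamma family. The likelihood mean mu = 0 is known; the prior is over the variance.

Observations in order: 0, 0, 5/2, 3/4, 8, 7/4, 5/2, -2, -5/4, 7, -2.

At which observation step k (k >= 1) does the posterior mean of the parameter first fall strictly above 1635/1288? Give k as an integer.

k = 3

obs 1: x=0 → posterior Inverse-Gamma(23/6, 5/2)
obs 2: x=0 → posterior Inverse-Gamma(13/3, 5/2)
obs 3: x=5/2 → posterior Inverse-Gamma(29/6, 45/8)
obs 4: x=3/4 → posterior Inverse-Gamma(16/3, 189/32)
obs 5: x=8 → posterior Inverse-Gamma(35/6, 1213/32)
obs 6: x=7/4 → posterior Inverse-Gamma(19/3, 631/16)
obs 7: x=5/2 → posterior Inverse-Gamma(41/6, 681/16)
obs 8: x=-2 → posterior Inverse-Gamma(22/3, 713/16)
obs 9: x=-5/4 → posterior Inverse-Gamma(47/6, 1451/32)
obs 10: x=7 → posterior Inverse-Gamma(25/3, 2235/32)
obs 11: x=-2 → posterior Inverse-Gamma(53/6, 2299/32)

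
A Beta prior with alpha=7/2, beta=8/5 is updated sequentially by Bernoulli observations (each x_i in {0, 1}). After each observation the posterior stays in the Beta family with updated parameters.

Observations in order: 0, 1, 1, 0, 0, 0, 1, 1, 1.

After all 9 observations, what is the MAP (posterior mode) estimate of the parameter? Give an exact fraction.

75/121

obs 1: x=0 → posterior Beta(7/2, 13/5)
obs 2: x=1 → posterior Beta(9/2, 13/5)
obs 3: x=1 → posterior Beta(11/2, 13/5)
obs 4: x=0 → posterior Beta(11/2, 18/5)
obs 5: x=0 → posterior Beta(11/2, 23/5)
obs 6: x=0 → posterior Beta(11/2, 28/5)
obs 7: x=1 → posterior Beta(13/2, 28/5)
obs 8: x=1 → posterior Beta(15/2, 28/5)
obs 9: x=1 → posterior Beta(17/2, 28/5)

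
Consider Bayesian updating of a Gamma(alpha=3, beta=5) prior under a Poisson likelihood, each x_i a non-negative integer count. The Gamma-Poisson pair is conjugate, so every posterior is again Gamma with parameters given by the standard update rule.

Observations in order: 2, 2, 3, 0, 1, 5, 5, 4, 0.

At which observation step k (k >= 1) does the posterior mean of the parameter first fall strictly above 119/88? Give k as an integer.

obs 1: x=2 → posterior Gamma(5, 6)
obs 2: x=2 → posterior Gamma(7, 7)
obs 3: x=3 → posterior Gamma(10, 8)
obs 4: x=0 → posterior Gamma(10, 9)
obs 5: x=1 → posterior Gamma(11, 10)
obs 6: x=5 → posterior Gamma(16, 11)
obs 7: x=5 → posterior Gamma(21, 12)
obs 8: x=4 → posterior Gamma(25, 13)
obs 9: x=0 → posterior Gamma(25, 14)

k = 6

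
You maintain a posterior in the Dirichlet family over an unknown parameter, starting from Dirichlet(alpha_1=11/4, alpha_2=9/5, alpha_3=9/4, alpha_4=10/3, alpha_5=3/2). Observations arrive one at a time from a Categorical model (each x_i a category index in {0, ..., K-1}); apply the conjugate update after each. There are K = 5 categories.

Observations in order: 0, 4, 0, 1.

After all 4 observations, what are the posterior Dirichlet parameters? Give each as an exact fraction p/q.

alpha_1=19/4, alpha_2=14/5, alpha_3=9/4, alpha_4=10/3, alpha_5=5/2

obs 1: x=0 → posterior Dirichlet(15/4, 9/5, 9/4, 10/3, 3/2)
obs 2: x=4 → posterior Dirichlet(15/4, 9/5, 9/4, 10/3, 5/2)
obs 3: x=0 → posterior Dirichlet(19/4, 9/5, 9/4, 10/3, 5/2)
obs 4: x=1 → posterior Dirichlet(19/4, 14/5, 9/4, 10/3, 5/2)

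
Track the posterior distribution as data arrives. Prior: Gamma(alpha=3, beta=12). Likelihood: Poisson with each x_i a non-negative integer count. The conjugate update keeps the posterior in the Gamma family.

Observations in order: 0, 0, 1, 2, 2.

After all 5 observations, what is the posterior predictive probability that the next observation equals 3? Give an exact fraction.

obs 1: x=0 → posterior Gamma(3, 13)
obs 2: x=0 → posterior Gamma(3, 14)
obs 3: x=1 → posterior Gamma(4, 15)
obs 4: x=2 → posterior Gamma(6, 16)
obs 5: x=2 → posterior Gamma(8, 17)

34878787205/2677850419968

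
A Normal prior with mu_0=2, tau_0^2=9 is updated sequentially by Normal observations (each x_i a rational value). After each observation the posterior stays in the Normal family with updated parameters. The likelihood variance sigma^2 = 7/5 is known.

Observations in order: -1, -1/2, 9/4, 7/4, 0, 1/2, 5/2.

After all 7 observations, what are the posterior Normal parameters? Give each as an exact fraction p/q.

obs 1: x=-1 → posterior Normal(-31/52, 63/52)
obs 2: x=-1/2 → posterior Normal(-107/194, 63/97)
obs 3: x=9/4 → posterior Normal(191/568, 63/142)
obs 4: x=7/4 → posterior Normal(23/34, 63/187)
obs 5: x=0 → posterior Normal(253/464, 63/232)
obs 6: x=1/2 → posterior Normal(149/277, 63/277)
obs 7: x=5/2 → posterior Normal(523/644, 9/46)

mu_0=523/644, tau_0^2=9/46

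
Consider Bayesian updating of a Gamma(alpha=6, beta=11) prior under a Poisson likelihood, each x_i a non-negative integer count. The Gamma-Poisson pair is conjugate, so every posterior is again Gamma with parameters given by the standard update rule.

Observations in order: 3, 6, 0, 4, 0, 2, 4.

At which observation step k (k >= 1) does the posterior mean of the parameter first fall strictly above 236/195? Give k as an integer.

obs 1: x=3 → posterior Gamma(9, 12)
obs 2: x=6 → posterior Gamma(15, 13)
obs 3: x=0 → posterior Gamma(15, 14)
obs 4: x=4 → posterior Gamma(19, 15)
obs 5: x=0 → posterior Gamma(19, 16)
obs 6: x=2 → posterior Gamma(21, 17)
obs 7: x=4 → posterior Gamma(25, 18)

k = 4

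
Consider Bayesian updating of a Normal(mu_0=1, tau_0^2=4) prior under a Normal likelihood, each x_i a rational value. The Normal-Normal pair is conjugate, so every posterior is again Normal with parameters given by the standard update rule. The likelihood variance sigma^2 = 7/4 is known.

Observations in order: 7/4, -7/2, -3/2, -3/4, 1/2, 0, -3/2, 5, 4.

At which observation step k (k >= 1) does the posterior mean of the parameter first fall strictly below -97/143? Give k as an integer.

obs 1: x=7/4 → posterior Normal(35/23, 28/23)
obs 2: x=-7/2 → posterior Normal(-7/13, 28/39)
obs 3: x=-3/2 → posterior Normal(-9/11, 28/55)
obs 4: x=-3/4 → posterior Normal(-57/71, 28/71)
obs 5: x=1/2 → posterior Normal(-49/87, 28/87)
obs 6: x=0 → posterior Normal(-49/103, 28/103)
obs 7: x=-3/2 → posterior Normal(-73/119, 4/17)
obs 8: x=5 → posterior Normal(7/135, 28/135)
obs 9: x=4 → posterior Normal(71/151, 28/151)

k = 3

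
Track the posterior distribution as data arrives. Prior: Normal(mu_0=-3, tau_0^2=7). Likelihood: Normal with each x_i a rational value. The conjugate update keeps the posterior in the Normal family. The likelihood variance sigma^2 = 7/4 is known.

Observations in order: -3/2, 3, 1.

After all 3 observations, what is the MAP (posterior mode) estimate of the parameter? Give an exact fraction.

7/13

obs 1: x=-3/2 → posterior Normal(-9/5, 7/5)
obs 2: x=3 → posterior Normal(1/3, 7/9)
obs 3: x=1 → posterior Normal(7/13, 7/13)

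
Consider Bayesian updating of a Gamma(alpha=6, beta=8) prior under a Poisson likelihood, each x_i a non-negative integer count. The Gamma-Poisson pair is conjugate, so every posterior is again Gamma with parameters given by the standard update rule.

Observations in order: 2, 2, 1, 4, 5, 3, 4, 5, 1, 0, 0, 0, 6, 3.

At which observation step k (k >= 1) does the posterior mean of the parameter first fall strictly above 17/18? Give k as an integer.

k = 2

obs 1: x=2 → posterior Gamma(8, 9)
obs 2: x=2 → posterior Gamma(10, 10)
obs 3: x=1 → posterior Gamma(11, 11)
obs 4: x=4 → posterior Gamma(15, 12)
obs 5: x=5 → posterior Gamma(20, 13)
obs 6: x=3 → posterior Gamma(23, 14)
obs 7: x=4 → posterior Gamma(27, 15)
obs 8: x=5 → posterior Gamma(32, 16)
obs 9: x=1 → posterior Gamma(33, 17)
obs 10: x=0 → posterior Gamma(33, 18)
obs 11: x=0 → posterior Gamma(33, 19)
obs 12: x=0 → posterior Gamma(33, 20)
obs 13: x=6 → posterior Gamma(39, 21)
obs 14: x=3 → posterior Gamma(42, 22)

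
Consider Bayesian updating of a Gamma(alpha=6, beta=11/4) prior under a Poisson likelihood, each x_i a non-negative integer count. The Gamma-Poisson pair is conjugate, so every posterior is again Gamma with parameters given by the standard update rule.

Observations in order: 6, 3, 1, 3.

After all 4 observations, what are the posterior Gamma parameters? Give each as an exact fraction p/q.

alpha=19, beta=27/4

obs 1: x=6 → posterior Gamma(12, 15/4)
obs 2: x=3 → posterior Gamma(15, 19/4)
obs 3: x=1 → posterior Gamma(16, 23/4)
obs 4: x=3 → posterior Gamma(19, 27/4)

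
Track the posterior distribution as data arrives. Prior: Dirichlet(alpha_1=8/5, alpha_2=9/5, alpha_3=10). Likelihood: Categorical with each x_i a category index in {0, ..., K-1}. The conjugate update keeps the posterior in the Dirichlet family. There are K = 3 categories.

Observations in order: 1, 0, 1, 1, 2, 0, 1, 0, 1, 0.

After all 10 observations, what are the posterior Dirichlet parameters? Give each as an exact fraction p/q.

alpha_1=28/5, alpha_2=34/5, alpha_3=11

obs 1: x=1 → posterior Dirichlet(8/5, 14/5, 10)
obs 2: x=0 → posterior Dirichlet(13/5, 14/5, 10)
obs 3: x=1 → posterior Dirichlet(13/5, 19/5, 10)
obs 4: x=1 → posterior Dirichlet(13/5, 24/5, 10)
obs 5: x=2 → posterior Dirichlet(13/5, 24/5, 11)
obs 6: x=0 → posterior Dirichlet(18/5, 24/5, 11)
obs 7: x=1 → posterior Dirichlet(18/5, 29/5, 11)
obs 8: x=0 → posterior Dirichlet(23/5, 29/5, 11)
obs 9: x=1 → posterior Dirichlet(23/5, 34/5, 11)
obs 10: x=0 → posterior Dirichlet(28/5, 34/5, 11)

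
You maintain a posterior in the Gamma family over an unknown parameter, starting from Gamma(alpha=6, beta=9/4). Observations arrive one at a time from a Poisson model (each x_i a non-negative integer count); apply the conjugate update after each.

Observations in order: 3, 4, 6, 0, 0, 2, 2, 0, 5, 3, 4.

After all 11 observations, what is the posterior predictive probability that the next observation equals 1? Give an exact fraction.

313172393630877773281626903655304863898790486405674813371613980/1627401845698053775058104286872950703258480415459115192991004001

obs 1: x=3 → posterior Gamma(9, 13/4)
obs 2: x=4 → posterior Gamma(13, 17/4)
obs 3: x=6 → posterior Gamma(19, 21/4)
obs 4: x=0 → posterior Gamma(19, 25/4)
obs 5: x=0 → posterior Gamma(19, 29/4)
obs 6: x=2 → posterior Gamma(21, 33/4)
obs 7: x=2 → posterior Gamma(23, 37/4)
obs 8: x=0 → posterior Gamma(23, 41/4)
obs 9: x=5 → posterior Gamma(28, 45/4)
obs 10: x=3 → posterior Gamma(31, 49/4)
obs 11: x=4 → posterior Gamma(35, 53/4)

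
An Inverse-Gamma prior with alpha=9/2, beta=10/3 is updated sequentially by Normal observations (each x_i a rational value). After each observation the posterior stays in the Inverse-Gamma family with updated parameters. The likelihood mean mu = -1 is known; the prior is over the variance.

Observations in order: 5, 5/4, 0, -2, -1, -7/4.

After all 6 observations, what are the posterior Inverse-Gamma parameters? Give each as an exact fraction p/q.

obs 1: x=5 → posterior Inverse-Gamma(5, 64/3)
obs 2: x=5/4 → posterior Inverse-Gamma(11/2, 2291/96)
obs 3: x=0 → posterior Inverse-Gamma(6, 2339/96)
obs 4: x=-2 → posterior Inverse-Gamma(13/2, 2387/96)
obs 5: x=-1 → posterior Inverse-Gamma(7, 2387/96)
obs 6: x=-7/4 → posterior Inverse-Gamma(15/2, 1207/48)

alpha=15/2, beta=1207/48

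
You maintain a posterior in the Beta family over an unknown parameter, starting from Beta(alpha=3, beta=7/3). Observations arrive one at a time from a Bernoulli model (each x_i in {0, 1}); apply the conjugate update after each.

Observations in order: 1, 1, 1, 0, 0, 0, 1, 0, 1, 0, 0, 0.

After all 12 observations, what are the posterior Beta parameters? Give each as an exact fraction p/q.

alpha=8, beta=28/3

obs 1: x=1 → posterior Beta(4, 7/3)
obs 2: x=1 → posterior Beta(5, 7/3)
obs 3: x=1 → posterior Beta(6, 7/3)
obs 4: x=0 → posterior Beta(6, 10/3)
obs 5: x=0 → posterior Beta(6, 13/3)
obs 6: x=0 → posterior Beta(6, 16/3)
obs 7: x=1 → posterior Beta(7, 16/3)
obs 8: x=0 → posterior Beta(7, 19/3)
obs 9: x=1 → posterior Beta(8, 19/3)
obs 10: x=0 → posterior Beta(8, 22/3)
obs 11: x=0 → posterior Beta(8, 25/3)
obs 12: x=0 → posterior Beta(8, 28/3)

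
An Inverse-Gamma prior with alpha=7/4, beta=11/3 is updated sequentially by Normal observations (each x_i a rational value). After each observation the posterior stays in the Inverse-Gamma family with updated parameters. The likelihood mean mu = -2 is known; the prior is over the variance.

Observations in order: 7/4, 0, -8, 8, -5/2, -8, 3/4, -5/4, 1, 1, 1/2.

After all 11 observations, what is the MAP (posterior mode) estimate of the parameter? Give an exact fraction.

obs 1: x=7/4 → posterior Inverse-Gamma(9/4, 1027/96)
obs 2: x=0 → posterior Inverse-Gamma(11/4, 1219/96)
obs 3: x=-8 → posterior Inverse-Gamma(13/4, 2947/96)
obs 4: x=8 → posterior Inverse-Gamma(15/4, 7747/96)
obs 5: x=-5/2 → posterior Inverse-Gamma(17/4, 7759/96)
obs 6: x=-8 → posterior Inverse-Gamma(19/4, 9487/96)
obs 7: x=3/4 → posterior Inverse-Gamma(21/4, 4925/48)
obs 8: x=-5/4 → posterior Inverse-Gamma(23/4, 9877/96)
obs 9: x=1 → posterior Inverse-Gamma(25/4, 10309/96)
obs 10: x=1 → posterior Inverse-Gamma(27/4, 10741/96)
obs 11: x=1/2 → posterior Inverse-Gamma(29/4, 11041/96)

11041/792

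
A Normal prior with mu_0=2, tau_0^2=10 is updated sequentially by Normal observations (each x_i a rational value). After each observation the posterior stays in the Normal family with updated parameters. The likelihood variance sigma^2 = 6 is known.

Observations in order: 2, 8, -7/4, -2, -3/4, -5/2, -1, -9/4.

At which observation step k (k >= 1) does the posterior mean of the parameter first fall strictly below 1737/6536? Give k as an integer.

k = 8

obs 1: x=2 → posterior Normal(2, 15/4)
obs 2: x=8 → posterior Normal(56/13, 30/13)
obs 3: x=-7/4 → posterior Normal(21/8, 5/3)
obs 4: x=-2 → posterior Normal(149/92, 30/23)
obs 5: x=-3/4 → posterior Normal(67/56, 15/14)
obs 6: x=-5/2 → posterior Normal(7/11, 10/11)
obs 7: x=-1 → posterior Normal(8/19, 15/19)
obs 8: x=-9/4 → posterior Normal(19/172, 30/43)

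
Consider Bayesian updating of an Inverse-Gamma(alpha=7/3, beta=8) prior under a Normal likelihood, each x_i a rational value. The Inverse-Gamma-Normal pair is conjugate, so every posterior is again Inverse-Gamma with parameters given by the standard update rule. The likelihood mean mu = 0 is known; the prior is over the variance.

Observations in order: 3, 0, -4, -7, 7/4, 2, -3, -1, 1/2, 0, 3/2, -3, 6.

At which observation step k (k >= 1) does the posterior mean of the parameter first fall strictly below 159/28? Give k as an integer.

obs 1: x=3 → posterior Inverse-Gamma(17/6, 25/2)
obs 2: x=0 → posterior Inverse-Gamma(10/3, 25/2)
obs 3: x=-4 → posterior Inverse-Gamma(23/6, 41/2)
obs 4: x=-7 → posterior Inverse-Gamma(13/3, 45)
obs 5: x=7/4 → posterior Inverse-Gamma(29/6, 1489/32)
obs 6: x=2 → posterior Inverse-Gamma(16/3, 1553/32)
obs 7: x=-3 → posterior Inverse-Gamma(35/6, 1697/32)
obs 8: x=-1 → posterior Inverse-Gamma(19/3, 1713/32)
obs 9: x=1/2 → posterior Inverse-Gamma(41/6, 1717/32)
obs 10: x=0 → posterior Inverse-Gamma(22/3, 1717/32)
obs 11: x=3/2 → posterior Inverse-Gamma(47/6, 1753/32)
obs 12: x=-3 → posterior Inverse-Gamma(25/3, 1897/32)
obs 13: x=6 → posterior Inverse-Gamma(53/6, 2473/32)

k = 2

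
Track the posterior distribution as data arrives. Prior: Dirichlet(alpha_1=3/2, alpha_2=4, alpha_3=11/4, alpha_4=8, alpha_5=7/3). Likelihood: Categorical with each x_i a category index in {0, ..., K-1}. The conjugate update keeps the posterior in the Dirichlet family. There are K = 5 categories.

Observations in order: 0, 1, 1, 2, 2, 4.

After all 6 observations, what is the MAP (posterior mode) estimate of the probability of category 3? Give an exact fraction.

obs 1: x=0 → posterior Dirichlet(5/2, 4, 11/4, 8, 7/3)
obs 2: x=1 → posterior Dirichlet(5/2, 5, 11/4, 8, 7/3)
obs 3: x=1 → posterior Dirichlet(5/2, 6, 11/4, 8, 7/3)
obs 4: x=2 → posterior Dirichlet(5/2, 6, 15/4, 8, 7/3)
obs 5: x=2 → posterior Dirichlet(5/2, 6, 19/4, 8, 7/3)
obs 6: x=4 → posterior Dirichlet(5/2, 6, 19/4, 8, 10/3)

84/235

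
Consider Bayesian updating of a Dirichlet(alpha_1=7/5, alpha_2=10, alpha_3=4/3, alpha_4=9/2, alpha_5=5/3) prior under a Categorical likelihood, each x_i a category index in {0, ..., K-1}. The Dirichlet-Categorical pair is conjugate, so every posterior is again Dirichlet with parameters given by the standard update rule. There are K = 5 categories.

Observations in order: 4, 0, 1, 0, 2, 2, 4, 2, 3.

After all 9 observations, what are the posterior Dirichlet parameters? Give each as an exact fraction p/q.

obs 1: x=4 → posterior Dirichlet(7/5, 10, 4/3, 9/2, 8/3)
obs 2: x=0 → posterior Dirichlet(12/5, 10, 4/3, 9/2, 8/3)
obs 3: x=1 → posterior Dirichlet(12/5, 11, 4/3, 9/2, 8/3)
obs 4: x=0 → posterior Dirichlet(17/5, 11, 4/3, 9/2, 8/3)
obs 5: x=2 → posterior Dirichlet(17/5, 11, 7/3, 9/2, 8/3)
obs 6: x=2 → posterior Dirichlet(17/5, 11, 10/3, 9/2, 8/3)
obs 7: x=4 → posterior Dirichlet(17/5, 11, 10/3, 9/2, 11/3)
obs 8: x=2 → posterior Dirichlet(17/5, 11, 13/3, 9/2, 11/3)
obs 9: x=3 → posterior Dirichlet(17/5, 11, 13/3, 11/2, 11/3)

alpha_1=17/5, alpha_2=11, alpha_3=13/3, alpha_4=11/2, alpha_5=11/3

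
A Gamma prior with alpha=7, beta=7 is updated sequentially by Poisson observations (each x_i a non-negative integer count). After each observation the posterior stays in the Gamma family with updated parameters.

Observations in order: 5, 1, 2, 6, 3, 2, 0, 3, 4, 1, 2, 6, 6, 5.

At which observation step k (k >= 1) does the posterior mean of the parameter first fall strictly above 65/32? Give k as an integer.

k = 9

obs 1: x=5 → posterior Gamma(12, 8)
obs 2: x=1 → posterior Gamma(13, 9)
obs 3: x=2 → posterior Gamma(15, 10)
obs 4: x=6 → posterior Gamma(21, 11)
obs 5: x=3 → posterior Gamma(24, 12)
obs 6: x=2 → posterior Gamma(26, 13)
obs 7: x=0 → posterior Gamma(26, 14)
obs 8: x=3 → posterior Gamma(29, 15)
obs 9: x=4 → posterior Gamma(33, 16)
obs 10: x=1 → posterior Gamma(34, 17)
obs 11: x=2 → posterior Gamma(36, 18)
obs 12: x=6 → posterior Gamma(42, 19)
obs 13: x=6 → posterior Gamma(48, 20)
obs 14: x=5 → posterior Gamma(53, 21)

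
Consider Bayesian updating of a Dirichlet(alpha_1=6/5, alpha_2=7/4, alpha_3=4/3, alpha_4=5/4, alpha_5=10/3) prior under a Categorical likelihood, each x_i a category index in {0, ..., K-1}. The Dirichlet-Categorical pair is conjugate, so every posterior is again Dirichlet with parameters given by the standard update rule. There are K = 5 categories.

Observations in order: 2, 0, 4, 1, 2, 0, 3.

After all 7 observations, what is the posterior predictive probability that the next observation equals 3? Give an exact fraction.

135/952

obs 1: x=2 → posterior Dirichlet(6/5, 7/4, 7/3, 5/4, 10/3)
obs 2: x=0 → posterior Dirichlet(11/5, 7/4, 7/3, 5/4, 10/3)
obs 3: x=4 → posterior Dirichlet(11/5, 7/4, 7/3, 5/4, 13/3)
obs 4: x=1 → posterior Dirichlet(11/5, 11/4, 7/3, 5/4, 13/3)
obs 5: x=2 → posterior Dirichlet(11/5, 11/4, 10/3, 5/4, 13/3)
obs 6: x=0 → posterior Dirichlet(16/5, 11/4, 10/3, 5/4, 13/3)
obs 7: x=3 → posterior Dirichlet(16/5, 11/4, 10/3, 9/4, 13/3)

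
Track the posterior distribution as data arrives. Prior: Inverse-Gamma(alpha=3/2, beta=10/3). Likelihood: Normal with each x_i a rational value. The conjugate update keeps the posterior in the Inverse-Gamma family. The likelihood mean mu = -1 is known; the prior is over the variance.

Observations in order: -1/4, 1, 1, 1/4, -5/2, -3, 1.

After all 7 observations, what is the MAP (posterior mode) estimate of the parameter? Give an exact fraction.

obs 1: x=-1/4 → posterior Inverse-Gamma(2, 347/96)
obs 2: x=1 → posterior Inverse-Gamma(5/2, 539/96)
obs 3: x=1 → posterior Inverse-Gamma(3, 731/96)
obs 4: x=1/4 → posterior Inverse-Gamma(7/2, 403/48)
obs 5: x=-5/2 → posterior Inverse-Gamma(4, 457/48)
obs 6: x=-3 → posterior Inverse-Gamma(9/2, 553/48)
obs 7: x=1 → posterior Inverse-Gamma(5, 649/48)

649/288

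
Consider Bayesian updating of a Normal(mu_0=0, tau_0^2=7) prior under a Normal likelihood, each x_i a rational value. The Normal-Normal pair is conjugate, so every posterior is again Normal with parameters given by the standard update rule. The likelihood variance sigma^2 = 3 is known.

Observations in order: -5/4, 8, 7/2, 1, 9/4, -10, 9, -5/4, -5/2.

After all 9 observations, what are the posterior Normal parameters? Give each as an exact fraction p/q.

mu_0=245/264, tau_0^2=7/22

obs 1: x=-5/4 → posterior Normal(-7/8, 21/10)
obs 2: x=8 → posterior Normal(189/68, 21/17)
obs 3: x=7/2 → posterior Normal(287/96, 7/8)
obs 4: x=1 → posterior Normal(315/124, 21/31)
obs 5: x=9/4 → posterior Normal(189/76, 21/38)
obs 6: x=-10 → posterior Normal(49/90, 7/15)
obs 7: x=9 → posterior Normal(175/104, 21/52)
obs 8: x=-5/4 → posterior Normal(315/236, 21/59)
obs 9: x=-5/2 → posterior Normal(245/264, 7/22)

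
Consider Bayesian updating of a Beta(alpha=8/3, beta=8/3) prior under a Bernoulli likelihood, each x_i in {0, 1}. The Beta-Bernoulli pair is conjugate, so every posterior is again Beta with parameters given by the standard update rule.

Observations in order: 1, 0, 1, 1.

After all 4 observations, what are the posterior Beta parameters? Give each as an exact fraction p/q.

obs 1: x=1 → posterior Beta(11/3, 8/3)
obs 2: x=0 → posterior Beta(11/3, 11/3)
obs 3: x=1 → posterior Beta(14/3, 11/3)
obs 4: x=1 → posterior Beta(17/3, 11/3)

alpha=17/3, beta=11/3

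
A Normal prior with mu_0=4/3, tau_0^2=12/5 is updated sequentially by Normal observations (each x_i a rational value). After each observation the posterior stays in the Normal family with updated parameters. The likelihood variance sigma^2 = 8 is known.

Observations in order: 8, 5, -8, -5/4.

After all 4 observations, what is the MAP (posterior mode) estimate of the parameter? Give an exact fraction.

obs 1: x=8 → posterior Normal(112/39, 24/13)
obs 2: x=5 → posterior Normal(157/48, 3/2)
obs 3: x=-8 → posterior Normal(85/57, 24/19)
obs 4: x=-5/4 → posterior Normal(295/264, 12/11)

295/264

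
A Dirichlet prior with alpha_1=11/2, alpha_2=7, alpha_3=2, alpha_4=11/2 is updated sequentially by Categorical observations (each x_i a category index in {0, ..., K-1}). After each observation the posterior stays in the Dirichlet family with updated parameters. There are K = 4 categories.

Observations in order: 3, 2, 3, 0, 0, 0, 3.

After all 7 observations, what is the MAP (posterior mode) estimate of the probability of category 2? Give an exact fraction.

2/23

obs 1: x=3 → posterior Dirichlet(11/2, 7, 2, 13/2)
obs 2: x=2 → posterior Dirichlet(11/2, 7, 3, 13/2)
obs 3: x=3 → posterior Dirichlet(11/2, 7, 3, 15/2)
obs 4: x=0 → posterior Dirichlet(13/2, 7, 3, 15/2)
obs 5: x=0 → posterior Dirichlet(15/2, 7, 3, 15/2)
obs 6: x=0 → posterior Dirichlet(17/2, 7, 3, 15/2)
obs 7: x=3 → posterior Dirichlet(17/2, 7, 3, 17/2)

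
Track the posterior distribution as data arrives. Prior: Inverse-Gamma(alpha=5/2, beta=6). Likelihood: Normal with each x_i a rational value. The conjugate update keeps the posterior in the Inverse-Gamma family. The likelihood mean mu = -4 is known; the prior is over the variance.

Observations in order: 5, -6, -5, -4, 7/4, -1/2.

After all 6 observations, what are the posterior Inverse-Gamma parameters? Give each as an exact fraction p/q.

obs 1: x=5 → posterior Inverse-Gamma(3, 93/2)
obs 2: x=-6 → posterior Inverse-Gamma(7/2, 97/2)
obs 3: x=-5 → posterior Inverse-Gamma(4, 49)
obs 4: x=-4 → posterior Inverse-Gamma(9/2, 49)
obs 5: x=7/4 → posterior Inverse-Gamma(5, 2097/32)
obs 6: x=-1/2 → posterior Inverse-Gamma(11/2, 2293/32)

alpha=11/2, beta=2293/32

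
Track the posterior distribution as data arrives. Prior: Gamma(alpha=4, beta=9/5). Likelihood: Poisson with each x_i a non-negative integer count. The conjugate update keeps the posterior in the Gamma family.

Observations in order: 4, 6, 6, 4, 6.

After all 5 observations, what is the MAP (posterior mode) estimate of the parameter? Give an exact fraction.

145/34

obs 1: x=4 → posterior Gamma(8, 14/5)
obs 2: x=6 → posterior Gamma(14, 19/5)
obs 3: x=6 → posterior Gamma(20, 24/5)
obs 4: x=4 → posterior Gamma(24, 29/5)
obs 5: x=6 → posterior Gamma(30, 34/5)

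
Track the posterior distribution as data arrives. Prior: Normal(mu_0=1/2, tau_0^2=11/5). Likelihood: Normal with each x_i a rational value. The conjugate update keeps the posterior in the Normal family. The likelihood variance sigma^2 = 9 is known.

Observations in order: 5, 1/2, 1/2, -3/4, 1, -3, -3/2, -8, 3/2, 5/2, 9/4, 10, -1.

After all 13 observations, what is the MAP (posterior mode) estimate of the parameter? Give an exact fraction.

243/376

obs 1: x=5 → posterior Normal(155/112, 99/56)
obs 2: x=1/2 → posterior Normal(83/67, 99/67)
obs 3: x=1/2 → posterior Normal(59/52, 33/26)
obs 4: x=-3/4 → posterior Normal(321/356, 99/89)
obs 5: x=1 → posterior Normal(73/80, 99/100)
obs 6: x=-3 → posterior Normal(233/444, 33/37)
obs 7: x=-3/2 → posterior Normal(167/488, 99/122)
obs 8: x=-8 → posterior Normal(-185/532, 99/133)
obs 9: x=3/2 → posterior Normal(-119/576, 11/16)
obs 10: x=5/2 → posterior Normal(-9/620, 99/155)
obs 11: x=9/4 → posterior Normal(45/332, 99/166)
obs 12: x=10 → posterior Normal(265/354, 33/59)
obs 13: x=-1 → posterior Normal(243/376, 99/188)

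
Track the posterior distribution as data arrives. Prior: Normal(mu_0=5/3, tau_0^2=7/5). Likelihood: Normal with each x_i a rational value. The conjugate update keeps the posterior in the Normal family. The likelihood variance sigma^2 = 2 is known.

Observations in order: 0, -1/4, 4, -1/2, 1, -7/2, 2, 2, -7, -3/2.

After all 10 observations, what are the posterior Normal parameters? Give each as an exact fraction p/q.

mu_0=-23/192, tau_0^2=7/40

obs 1: x=0 → posterior Normal(50/51, 14/17)
obs 2: x=-1/4 → posterior Normal(179/288, 7/12)
obs 3: x=4 → posterior Normal(515/372, 14/31)
obs 4: x=-1/2 → posterior Normal(473/456, 7/19)
obs 5: x=1 → posterior Normal(557/540, 14/45)
obs 6: x=-7/2 → posterior Normal(263/624, 7/26)
obs 7: x=2 → posterior Normal(431/708, 14/59)
obs 8: x=2 → posterior Normal(599/792, 7/33)
obs 9: x=-7 → posterior Normal(11/876, 14/73)
obs 10: x=-3/2 → posterior Normal(-23/192, 7/40)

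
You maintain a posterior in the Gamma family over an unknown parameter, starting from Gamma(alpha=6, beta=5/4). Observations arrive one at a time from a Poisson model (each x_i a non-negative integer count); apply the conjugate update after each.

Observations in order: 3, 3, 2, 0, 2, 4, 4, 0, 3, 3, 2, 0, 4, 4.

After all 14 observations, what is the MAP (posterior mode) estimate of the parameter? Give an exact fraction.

156/61

obs 1: x=3 → posterior Gamma(9, 9/4)
obs 2: x=3 → posterior Gamma(12, 13/4)
obs 3: x=2 → posterior Gamma(14, 17/4)
obs 4: x=0 → posterior Gamma(14, 21/4)
obs 5: x=2 → posterior Gamma(16, 25/4)
obs 6: x=4 → posterior Gamma(20, 29/4)
obs 7: x=4 → posterior Gamma(24, 33/4)
obs 8: x=0 → posterior Gamma(24, 37/4)
obs 9: x=3 → posterior Gamma(27, 41/4)
obs 10: x=3 → posterior Gamma(30, 45/4)
obs 11: x=2 → posterior Gamma(32, 49/4)
obs 12: x=0 → posterior Gamma(32, 53/4)
obs 13: x=4 → posterior Gamma(36, 57/4)
obs 14: x=4 → posterior Gamma(40, 61/4)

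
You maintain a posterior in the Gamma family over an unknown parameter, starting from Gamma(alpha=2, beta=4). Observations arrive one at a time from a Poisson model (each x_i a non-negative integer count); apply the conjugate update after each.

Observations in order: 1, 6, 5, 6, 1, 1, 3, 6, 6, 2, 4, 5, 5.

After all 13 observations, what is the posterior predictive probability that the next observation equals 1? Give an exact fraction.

obs 1: x=1 → posterior Gamma(3, 5)
obs 2: x=6 → posterior Gamma(9, 6)
obs 3: x=5 → posterior Gamma(14, 7)
obs 4: x=6 → posterior Gamma(20, 8)
obs 5: x=1 → posterior Gamma(21, 9)
obs 6: x=1 → posterior Gamma(22, 10)
obs 7: x=3 → posterior Gamma(25, 11)
obs 8: x=6 → posterior Gamma(31, 12)
obs 9: x=6 → posterior Gamma(37, 13)
obs 10: x=2 → posterior Gamma(39, 14)
obs 11: x=4 → posterior Gamma(43, 15)
obs 12: x=5 → posterior Gamma(48, 16)
obs 13: x=5 → posterior Gamma(53, 17)

8670990345102977891345312869626350899420419895827468960656415889861/60913741446938235169744542116973453865742270130753253627547325825024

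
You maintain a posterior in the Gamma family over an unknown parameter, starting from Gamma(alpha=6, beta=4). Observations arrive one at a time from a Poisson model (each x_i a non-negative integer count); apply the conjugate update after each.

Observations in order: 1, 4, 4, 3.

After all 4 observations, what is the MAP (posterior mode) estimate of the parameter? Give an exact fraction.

17/8

obs 1: x=1 → posterior Gamma(7, 5)
obs 2: x=4 → posterior Gamma(11, 6)
obs 3: x=4 → posterior Gamma(15, 7)
obs 4: x=3 → posterior Gamma(18, 8)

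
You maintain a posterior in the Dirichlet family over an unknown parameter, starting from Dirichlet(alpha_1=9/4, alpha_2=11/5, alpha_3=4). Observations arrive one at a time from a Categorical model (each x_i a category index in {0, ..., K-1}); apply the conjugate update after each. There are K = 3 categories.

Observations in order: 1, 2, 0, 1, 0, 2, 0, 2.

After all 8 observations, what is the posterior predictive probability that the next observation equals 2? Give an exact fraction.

obs 1: x=1 → posterior Dirichlet(9/4, 16/5, 4)
obs 2: x=2 → posterior Dirichlet(9/4, 16/5, 5)
obs 3: x=0 → posterior Dirichlet(13/4, 16/5, 5)
obs 4: x=1 → posterior Dirichlet(13/4, 21/5, 5)
obs 5: x=0 → posterior Dirichlet(17/4, 21/5, 5)
obs 6: x=2 → posterior Dirichlet(17/4, 21/5, 6)
obs 7: x=0 → posterior Dirichlet(21/4, 21/5, 6)
obs 8: x=2 → posterior Dirichlet(21/4, 21/5, 7)

20/47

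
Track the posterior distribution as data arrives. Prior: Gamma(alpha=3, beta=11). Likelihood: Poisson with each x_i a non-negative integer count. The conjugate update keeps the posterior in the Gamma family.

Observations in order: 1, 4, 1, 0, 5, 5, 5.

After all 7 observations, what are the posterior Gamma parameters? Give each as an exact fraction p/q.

alpha=24, beta=18

obs 1: x=1 → posterior Gamma(4, 12)
obs 2: x=4 → posterior Gamma(8, 13)
obs 3: x=1 → posterior Gamma(9, 14)
obs 4: x=0 → posterior Gamma(9, 15)
obs 5: x=5 → posterior Gamma(14, 16)
obs 6: x=5 → posterior Gamma(19, 17)
obs 7: x=5 → posterior Gamma(24, 18)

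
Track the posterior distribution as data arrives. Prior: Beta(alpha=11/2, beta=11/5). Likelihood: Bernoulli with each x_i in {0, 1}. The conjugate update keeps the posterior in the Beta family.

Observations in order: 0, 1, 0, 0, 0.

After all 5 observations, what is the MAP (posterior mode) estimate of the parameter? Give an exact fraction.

55/107

obs 1: x=0 → posterior Beta(11/2, 16/5)
obs 2: x=1 → posterior Beta(13/2, 16/5)
obs 3: x=0 → posterior Beta(13/2, 21/5)
obs 4: x=0 → posterior Beta(13/2, 26/5)
obs 5: x=0 → posterior Beta(13/2, 31/5)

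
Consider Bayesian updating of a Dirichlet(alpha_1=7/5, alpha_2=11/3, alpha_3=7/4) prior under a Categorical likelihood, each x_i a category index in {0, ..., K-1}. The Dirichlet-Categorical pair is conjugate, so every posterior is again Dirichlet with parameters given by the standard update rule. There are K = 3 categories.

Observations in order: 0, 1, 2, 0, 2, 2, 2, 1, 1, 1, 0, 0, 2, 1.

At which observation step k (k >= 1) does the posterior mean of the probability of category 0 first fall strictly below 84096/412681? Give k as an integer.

k = 10

obs 1: x=0 → posterior Dirichlet(12/5, 11/3, 7/4)
obs 2: x=1 → posterior Dirichlet(12/5, 14/3, 7/4)
obs 3: x=2 → posterior Dirichlet(12/5, 14/3, 11/4)
obs 4: x=0 → posterior Dirichlet(17/5, 14/3, 11/4)
obs 5: x=2 → posterior Dirichlet(17/5, 14/3, 15/4)
obs 6: x=2 → posterior Dirichlet(17/5, 14/3, 19/4)
obs 7: x=2 → posterior Dirichlet(17/5, 14/3, 23/4)
obs 8: x=1 → posterior Dirichlet(17/5, 17/3, 23/4)
obs 9: x=1 → posterior Dirichlet(17/5, 20/3, 23/4)
obs 10: x=1 → posterior Dirichlet(17/5, 23/3, 23/4)
obs 11: x=0 → posterior Dirichlet(22/5, 23/3, 23/4)
obs 12: x=0 → posterior Dirichlet(27/5, 23/3, 23/4)
obs 13: x=2 → posterior Dirichlet(27/5, 23/3, 27/4)
obs 14: x=1 → posterior Dirichlet(27/5, 26/3, 27/4)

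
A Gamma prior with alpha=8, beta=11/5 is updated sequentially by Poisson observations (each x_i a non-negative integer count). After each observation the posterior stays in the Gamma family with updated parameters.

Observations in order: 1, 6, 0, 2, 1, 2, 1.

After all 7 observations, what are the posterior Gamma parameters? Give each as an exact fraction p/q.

obs 1: x=1 → posterior Gamma(9, 16/5)
obs 2: x=6 → posterior Gamma(15, 21/5)
obs 3: x=0 → posterior Gamma(15, 26/5)
obs 4: x=2 → posterior Gamma(17, 31/5)
obs 5: x=1 → posterior Gamma(18, 36/5)
obs 6: x=2 → posterior Gamma(20, 41/5)
obs 7: x=1 → posterior Gamma(21, 46/5)

alpha=21, beta=46/5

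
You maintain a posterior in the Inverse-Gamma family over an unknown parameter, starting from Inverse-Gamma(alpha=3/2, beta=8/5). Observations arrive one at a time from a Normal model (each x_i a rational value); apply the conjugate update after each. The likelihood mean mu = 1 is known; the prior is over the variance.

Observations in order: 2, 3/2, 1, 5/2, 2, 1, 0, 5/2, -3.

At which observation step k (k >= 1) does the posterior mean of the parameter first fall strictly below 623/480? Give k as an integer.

obs 1: x=2 → posterior Inverse-Gamma(2, 21/10)
obs 2: x=3/2 → posterior Inverse-Gamma(5/2, 89/40)
obs 3: x=1 → posterior Inverse-Gamma(3, 89/40)
obs 4: x=5/2 → posterior Inverse-Gamma(7/2, 67/20)
obs 5: x=2 → posterior Inverse-Gamma(4, 77/20)
obs 6: x=1 → posterior Inverse-Gamma(9/2, 77/20)
obs 7: x=0 → posterior Inverse-Gamma(5, 87/20)
obs 8: x=5/2 → posterior Inverse-Gamma(11/2, 219/40)
obs 9: x=-3 → posterior Inverse-Gamma(6, 539/40)

k = 3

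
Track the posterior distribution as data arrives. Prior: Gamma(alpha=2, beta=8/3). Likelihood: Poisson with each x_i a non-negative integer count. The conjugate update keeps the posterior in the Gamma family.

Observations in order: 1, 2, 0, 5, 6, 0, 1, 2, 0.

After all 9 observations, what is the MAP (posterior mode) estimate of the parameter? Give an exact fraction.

54/35

obs 1: x=1 → posterior Gamma(3, 11/3)
obs 2: x=2 → posterior Gamma(5, 14/3)
obs 3: x=0 → posterior Gamma(5, 17/3)
obs 4: x=5 → posterior Gamma(10, 20/3)
obs 5: x=6 → posterior Gamma(16, 23/3)
obs 6: x=0 → posterior Gamma(16, 26/3)
obs 7: x=1 → posterior Gamma(17, 29/3)
obs 8: x=2 → posterior Gamma(19, 32/3)
obs 9: x=0 → posterior Gamma(19, 35/3)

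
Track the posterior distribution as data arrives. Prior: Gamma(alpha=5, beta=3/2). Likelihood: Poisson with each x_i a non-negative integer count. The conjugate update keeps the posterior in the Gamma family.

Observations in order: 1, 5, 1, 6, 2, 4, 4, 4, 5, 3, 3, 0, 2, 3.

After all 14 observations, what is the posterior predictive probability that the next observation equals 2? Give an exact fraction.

obs 1: x=1 → posterior Gamma(6, 5/2)
obs 2: x=5 → posterior Gamma(11, 7/2)
obs 3: x=1 → posterior Gamma(12, 9/2)
obs 4: x=6 → posterior Gamma(18, 11/2)
obs 5: x=2 → posterior Gamma(20, 13/2)
obs 6: x=4 → posterior Gamma(24, 15/2)
obs 7: x=4 → posterior Gamma(28, 17/2)
obs 8: x=4 → posterior Gamma(32, 19/2)
obs 9: x=5 → posterior Gamma(37, 21/2)
obs 10: x=3 → posterior Gamma(40, 23/2)
obs 11: x=3 → posterior Gamma(43, 25/2)
obs 12: x=0 → posterior Gamma(43, 27/2)
obs 13: x=2 → posterior Gamma(45, 29/2)
obs 14: x=3 → posterior Gamma(48, 31/2)

603541811981760428040647692548636974073041321512223421381016932489517549088/2809155235192119545207613132272352721355387632502698113458723498084693599083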